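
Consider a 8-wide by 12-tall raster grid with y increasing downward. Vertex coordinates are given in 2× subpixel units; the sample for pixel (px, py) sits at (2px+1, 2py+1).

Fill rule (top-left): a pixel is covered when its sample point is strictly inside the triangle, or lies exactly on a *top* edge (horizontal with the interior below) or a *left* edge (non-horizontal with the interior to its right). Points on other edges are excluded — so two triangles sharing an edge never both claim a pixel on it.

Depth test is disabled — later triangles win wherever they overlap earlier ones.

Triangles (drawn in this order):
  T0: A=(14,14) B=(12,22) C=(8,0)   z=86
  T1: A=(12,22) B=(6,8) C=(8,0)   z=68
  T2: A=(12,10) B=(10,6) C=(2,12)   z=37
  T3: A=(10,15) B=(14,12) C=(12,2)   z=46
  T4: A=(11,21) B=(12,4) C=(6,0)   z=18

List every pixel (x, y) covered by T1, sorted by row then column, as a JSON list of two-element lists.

T0:
  2·area = 76
  edge (14, 14)→(12, 22): d=(-2,8) right/bottom  bias=-1
  edge (12, 22)→(8, 0): d=(-4,-22) top-left  bias=+0
  edge (8, 0)→(14, 14): d=(6,14) right/bottom  bias=-1
    (4,1)@(9, 3): e=[62,10,4] → #
    (5,1)@(11, 3): e=[46,54,-24] → ·
    (4,2)@(9, 5): e=[58,2,16] → #
    (5,2)@(11, 5): e=[42,46,-12] → ·
    (4,3)@(9, 7): e=[54,-6,28] → ·
    (5,3)@(11, 7): e=[38,38,0] → ·  [on edge]
    (5,4)@(11, 9): e=[34,30,12] → #
    (6,4)@(13, 9): e=[18,74,-16] → ·
    (5,5)@(11, 11): e=[30,22,24] → #
    (6,5)@(13, 11): e=[14,66,-4] → ·
    (5,6)@(11, 13): e=[26,14,36] → #
    (6,6)@(13, 13): e=[10,58,8] → #
  covered (9 px):
    · · · · · · · ·
    · · · · # · · ·
    · · · · # · · ·
    · · · · · · · ·
    · · · · · # · ·
    · · · · · # · ·
    · · · · · # # ·
    · · · · · # # ·
    · · · · · · # ·
    · · · · · · · ·
    · · · · · · · ·
    · · · · · · · ·
T1:
  2·area = 76
  edge (12, 22)→(6, 8): d=(-6,-14) top-left  bias=+0
  edge (6, 8)→(8, 0): d=(2,-8) top-left  bias=+0
  edge (8, 0)→(12, 22): d=(4,22) right/bottom  bias=-1
    (1,0)@(3, 1): e=[0,-38,114] → ·  [on edge]
    (3,2)@(7, 5): e=[32,2,42] → #
    (4,2)@(9, 5): e=[60,18,-2] → ·
    (3,3)@(7, 7): e=[20,6,50] → #
    (4,3)@(9, 7): e=[48,22,6] → #
    (5,3)@(11, 7): e=[76,38,-38] → ·
    (3,4)@(7, 9): e=[8,10,58] → #
    (5,4)@(11, 9): e=[64,42,-30] → ·
    (3,5)@(7, 11): e=[-4,14,66] → ·
    (4,5)@(9, 11): e=[24,30,22] → #
    (5,5)@(11, 11): e=[52,46,-22] → ·
    (4,6)@(9, 13): e=[12,34,30] → #
    (4,7)@(9, 15): e=[0,38,38] → #  [on edge]
  covered (10 px):
    · · · · · · · ·
    · · · · · · · ·
    · · · # · · · ·
    · · · # # · · ·
    · · · # # · · ·
    · · · · # · · ·
    · · · · # · · ·
    · · · · # · · ·
    · · · · · # · ·
    · · · · · # · ·
    · · · · · · · ·
    · · · · · · · ·
T2:
  2·area = 44  (B↔C swapped to make it positive)
  edge (12, 10)→(2, 12): d=(-10,2) right/bottom  bias=-1
  edge (2, 12)→(10, 6): d=(8,-6) top-left  bias=+0
  edge (10, 6)→(12, 10): d=(2,4) right/bottom  bias=-1
    (4,3)@(9, 7): e=[36,2,6] → #
    (5,3)@(11, 7): e=[32,14,-2] → ·
    (3,4)@(7, 9): e=[20,6,18] → #
    (5,4)@(11, 9): e=[12,30,2] → #
    (6,4)@(13, 9): e=[8,42,-6] → ·
    (2,5)@(5, 11): e=[4,10,30] → #
    (3,5)@(7, 11): e=[0,22,22] → ·  [on edge]
    (4,5)@(9, 11): e=[-4,34,14] → ·
    (5,5)@(11, 11): e=[-8,46,6] → ·
    (2,6)@(5, 13): e=[-16,26,34] → ·
  covered (5 px):
    · · · · · · · ·
    · · · · · · · ·
    · · · · · · · ·
    · · · · # · · ·
    · · · # # # · ·
    · · # · · · · ·
    · · · · · · · ·
    · · · · · · · ·
    · · · · · · · ·
    · · · · · · · ·
    · · · · · · · ·
    · · · · · · · ·
T3:
  2·area = 46  (B↔C swapped to make it positive)
  edge (10, 15)→(12, 2): d=(2,-13) top-left  bias=+0
  edge (12, 2)→(14, 12): d=(2,10) right/bottom  bias=-1
  edge (14, 12)→(10, 15): d=(-4,3) right/bottom  bias=-1
    (6,3)@(13, 7): e=[23,0,23] → ·  [on edge]
    (5,4)@(11, 9): e=[1,24,21] → #
    (6,4)@(13, 9): e=[27,4,15] → #
    (7,4)@(15, 9): e=[53,-16,9] → ·
    (5,5)@(11, 11): e=[5,28,13] → #
    (7,5)@(15, 11): e=[57,-12,1] → ·
    (5,6)@(11, 13): e=[9,32,5] → #
    (6,6)@(13, 13): e=[35,12,-1] → ·
    (5,7)@(11, 15): e=[13,36,-3] → ·
    (7,8)@(15, 17): e=[69,0,-23] → ·  [on edge]
  covered (5 px):
    · · · · · · · ·
    · · · · · · · ·
    · · · · · · · ·
    · · · · · · · ·
    · · · · · # # ·
    · · · · · # # ·
    · · · · · # · ·
    · · · · · · · ·
    · · · · · · · ·
    · · · · · · · ·
    · · · · · · · ·
    · · · · · · · ·
T4:
  2·area = 106  (B↔C swapped to make it positive)
  edge (11, 21)→(6, 0): d=(-5,-21) top-left  bias=+0
  edge (6, 0)→(12, 4): d=(6,4) right/bottom  bias=-1
  edge (12, 4)→(11, 21): d=(-1,17) right/bottom  bias=-1
    (3,0)@(7, 1): e=[16,2,88] → #
    (4,0)@(9, 1): e=[58,-6,54] → ·
    (3,1)@(7, 3): e=[6,14,86] → #
    (4,1)@(9, 3): e=[48,6,52] → #
    (5,1)@(11, 3): e=[90,-2,18] → ·
    (3,2)@(7, 5): e=[-4,26,84] → ·
    (4,2)@(9, 5): e=[38,18,50] → #
    (5,2)@(11, 5): e=[80,10,16] → #
    (6,2)@(13, 5): e=[122,2,-18] → ·
    (4,3)@(9, 7): e=[28,30,48] → #
    (6,3)@(13, 7): e=[112,14,-20] → ·
    (4,4)@(9, 9): e=[18,42,46] → #
    (5,10)@(11, 21): e=[0,106,0] → ·  [on edge]
  covered (15 px):
    · · · # · · · ·
    · · · # # · · ·
    · · · · # # · ·
    · · · · # # · ·
    · · · · # # · ·
    · · · · # # · ·
    · · · · · # · ·
    · · · · · # · ·
    · · · · · # · ·
    · · · · · # · ·
    · · · · · · · ·
    · · · · · · · ·

Final: [[3,2],[3,3],[4,3],[3,4],[4,4],[4,5],[4,6],[4,7],[5,8],[5,9]]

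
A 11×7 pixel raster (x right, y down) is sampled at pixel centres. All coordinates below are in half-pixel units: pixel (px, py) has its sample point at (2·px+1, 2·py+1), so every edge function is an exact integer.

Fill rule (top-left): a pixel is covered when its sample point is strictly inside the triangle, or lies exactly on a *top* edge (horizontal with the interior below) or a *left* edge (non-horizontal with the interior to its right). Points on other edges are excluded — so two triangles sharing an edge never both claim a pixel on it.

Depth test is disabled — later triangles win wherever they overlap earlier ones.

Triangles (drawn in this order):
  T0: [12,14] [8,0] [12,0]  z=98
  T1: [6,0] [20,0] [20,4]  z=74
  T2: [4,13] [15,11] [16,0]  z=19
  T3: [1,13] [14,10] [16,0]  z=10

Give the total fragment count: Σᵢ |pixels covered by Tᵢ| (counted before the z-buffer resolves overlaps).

T0:
  2·area = 56
  edge (12, 14)→(8, 0): d=(-4,-14) top-left  bias=+0
  edge (8, 0)→(12, 0): d=(4,0) top-left  bias=+0
  edge (12, 0)→(12, 14): d=(0,14) right/bottom  bias=-1
    (4,0)@(9, 1): e=[10,4,42] → █
    (5,0)@(11, 1): e=[38,4,14] → █
    (6,0)@(13, 1): e=[66,4,-14] → ·
    (4,1)@(9, 3): e=[2,12,42] → █
    (6,1)@(13, 3): e=[58,12,-14] → ·
    (4,2)@(9, 5): e=[-6,20,42] → ·
    (5,2)@(11, 5): e=[22,20,14] → █
    (6,2)@(13, 5): e=[50,20,-14] → ·
    (5,3)@(11, 7): e=[14,28,14] → █
    (6,3)@(13, 7): e=[42,28,-14] → ·
    (5,4)@(11, 9): e=[6,36,14] → █
    (6,4)@(13, 9): e=[34,36,-14] → ·
  covered (7 px):
    · · · · █ █ · · · · ·
    · · · · █ █ · · · · ·
    · · · · · █ · · · · ·
    · · · · · █ · · · · ·
    · · · · · █ · · · · ·
    · · · · · · · · · · ·
    · · · · · · · · · · ·
T1:
  2·area = 56
  edge (6, 0)→(20, 0): d=(14,0) top-left  bias=+0
  edge (20, 0)→(20, 4): d=(0,4) right/bottom  bias=-1
  edge (20, 4)→(6, 0): d=(-14,-4) top-left  bias=+0
    (5,0)@(11, 1): e=[14,36,6] → █
    (6,0)@(13, 1): e=[14,28,14] → █
    (7,0)@(15, 1): e=[14,20,22] → █
    (8,0)@(17, 1): e=[14,12,30] → █
    (9,0)@(19, 1): e=[14,4,38] → █
    (10,0)@(21, 1): e=[14,-4,46] → ·
    (5,1)@(11, 3): e=[42,36,-22] → ·
    (6,1)@(13, 3): e=[42,28,-14] → ·
    (7,1)@(15, 3): e=[42,20,-6] → ·
    (8,1)@(17, 3): e=[42,12,2] → █
    (10,1)@(21, 3): e=[42,-4,18] → ·
    (8,2)@(17, 5): e=[70,12,-26] → ·
  covered (7 px):
    · · · · · █ █ █ █ █ ·
    · · · · · · · · █ █ ·
    · · · · · · · · · · ·
    · · · · · · · · · · ·
    · · · · · · · · · · ·
    · · · · · · · · · · ·
    · · · · · · · · · · ·
T2:
  2·area = 119  (B↔C swapped to make it positive)
  edge (4, 13)→(16, 0): d=(12,-13) top-left  bias=+0
  edge (16, 0)→(15, 11): d=(-1,11) right/bottom  bias=-1
  edge (15, 11)→(4, 13): d=(-11,2) right/bottom  bias=-1
    (7,1)@(15, 3): e=[23,8,88] → █
    (8,1)@(17, 3): e=[49,-14,84] → ·
    (6,2)@(13, 5): e=[21,28,70] → █
    (8,2)@(17, 5): e=[73,-16,62] → ·
    (5,3)@(11, 7): e=[19,48,52] → █
    (8,3)@(17, 7): e=[97,-18,40] → ·
    (4,4)@(9, 9): e=[17,68,34] → █
    (8,4)@(17, 9): e=[121,-20,18] → ·
    (3,5)@(7, 11): e=[15,88,16] → █
    (7,5)@(15, 11): e=[119,0,0] → ·  [on edge]
    (3,6)@(7, 13): e=[39,86,-6] → ·
    (4,6)@(9, 13): e=[65,64,-10] → ·
  covered (14 px):
    · · · · · · · · · · ·
    · · · · · · · █ · · ·
    · · · · · · █ █ · · ·
    · · · · · █ █ █ · · ·
    · · · · █ █ █ █ · · ·
    · · · █ █ █ █ · · · ·
    · · · · · · · · · · ·
T3:
  2·area = 124  (B↔C swapped to make it positive)
  edge (1, 13)→(16, 0): d=(15,-13) top-left  bias=+0
  edge (16, 0)→(14, 10): d=(-2,10) right/bottom  bias=-1
  edge (14, 10)→(1, 13): d=(-13,3) right/bottom  bias=-1
    (7,0)@(15, 1): e=[2,8,114] → █
    (8,0)@(17, 1): e=[28,-12,108] → ·
    (6,1)@(13, 3): e=[6,24,94] → █
    (8,1)@(17, 3): e=[58,-16,82] → ·
    (5,2)@(11, 5): e=[10,40,74] → █
    (7,2)@(15, 5): e=[62,0,62] → ·  [on edge]
    (4,3)@(9, 7): e=[14,56,54] → █
    (7,3)@(15, 7): e=[92,-4,36] → ·
    (3,4)@(7, 9): e=[18,72,34] → █
    (7,4)@(15, 9): e=[122,-8,10] → ·
    (2,5)@(5, 11): e=[22,88,14] → █
    (5,5)@(11, 11): e=[100,28,-4] → ·
    (0,6)@(1, 13): e=[0,124,0] → ·  [on edge]
  covered (15 px):
    · · · · · · · █ · · ·
    · · · · · · █ █ · · ·
    · · · · · █ █ · · · ·
    · · · · █ █ █ · · · ·
    · · · █ █ █ █ · · · ·
    · · █ █ █ · · · · · ·
    · · · · · · · · · · ·

Result: 43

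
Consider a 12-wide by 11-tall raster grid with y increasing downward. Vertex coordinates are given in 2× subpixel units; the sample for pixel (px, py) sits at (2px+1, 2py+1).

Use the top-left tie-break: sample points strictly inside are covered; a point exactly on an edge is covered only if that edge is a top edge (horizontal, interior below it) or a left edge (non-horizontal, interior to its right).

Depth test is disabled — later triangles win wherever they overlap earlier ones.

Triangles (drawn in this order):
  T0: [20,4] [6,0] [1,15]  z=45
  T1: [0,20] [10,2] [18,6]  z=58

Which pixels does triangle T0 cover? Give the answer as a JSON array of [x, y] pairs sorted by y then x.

T0:
  2·area = 230  (B↔C swapped to make it positive)
  edge (20, 4)→(1, 15): d=(-19,11) right/bottom  bias=-1
  edge (1, 15)→(6, 0): d=(5,-15) top-left  bias=+0
  edge (6, 0)→(20, 4): d=(14,4) right/bottom  bias=-1
    (3,0)@(7, 1): e=[200,20,10] → X
    (4,0)@(9, 1): e=[178,50,2] → X
    (5,0)@(11, 1): e=[156,80,-6] → .
    (2,1)@(5, 3): e=[184,0,46] → X  [on edge]
    (5,1)@(11, 3): e=[118,90,22] → X
    (6,1)@(13, 3): e=[96,120,14] → X
    (7,1)@(15, 3): e=[74,150,6] → X
    (8,1)@(17, 3): e=[52,180,-2] → .
    (2,2)@(5, 5): e=[146,10,74] → X
    (8,2)@(17, 5): e=[14,190,26] → X
    (9,2)@(19, 5): e=[-8,220,18] → .
    (2,3)@(5, 7): e=[108,20,102] → X
    (1,4)@(3, 9): e=[92,0,138] → X  [on edge]
    (0,7)@(1, 15): e=[0,0,230] → .  [on edge]
  covered (29 px):
    . . . X X . . . . . . .
    . . X X X X X X . . . .
    . . X X X X X X X . . .
    . . X X X X X . . . . .
    . X X X X X . . . . . .
    . X X X . . . . . . . .
    . X . . . . . . . . . .
    . . . . . . . . . . . .
    . . . . . . . . . . . .
    . . . . . . . . . . . .
    . . . . . . . . . . . .
T1:
  2·area = 184
  edge (0, 20)→(10, 2): d=(10,-18) top-left  bias=+0
  edge (10, 2)→(18, 6): d=(8,4) right/bottom  bias=-1
  edge (18, 6)→(0, 20): d=(-18,14) right/bottom  bias=-1
    (5,1)@(11, 3): e=[28,4,152] → X
    (6,1)@(13, 3): e=[64,-4,124] → .
    (4,2)@(9, 5): e=[12,28,144] → X
    (6,2)@(13, 5): e=[84,12,88] → X
    (7,2)@(15, 5): e=[120,4,60] → X
    (8,2)@(17, 5): e=[156,-4,32] → .
    (4,3)@(9, 7): e=[32,44,108] → X
    (8,3)@(17, 7): e=[176,12,-4] → .
    (3,4)@(7, 9): e=[16,68,100] → X
    (7,4)@(15, 9): e=[160,36,-12] → .
    (2,5)@(5, 11): e=[0,92,92] → X  [on edge]
    (6,5)@(13, 11): e=[144,60,-20] → .
    (4,6)@(9, 13): e=[92,92,0] → .  [on edge]
  covered (23 px):
    . . . . . . . . . . . .
    . . . . . X . . . . . .
    . . . . X X X X . . . .
    . . . . X X X X . . . .
    . . . X X X X . . . . .
    . . X X X X . . . . . .
    . . X X . . . . . . . .
    . X X . . . . . . . . .
    . X . . . . . . . . . .
    X . . . . . . . . . . .
    . . . . . . . . . . . .

Answer: [[3,0],[4,0],[2,1],[3,1],[4,1],[5,1],[6,1],[7,1],[2,2],[3,2],[4,2],[5,2],[6,2],[7,2],[8,2],[2,3],[3,3],[4,3],[5,3],[6,3],[1,4],[2,4],[3,4],[4,4],[5,4],[1,5],[2,5],[3,5],[1,6]]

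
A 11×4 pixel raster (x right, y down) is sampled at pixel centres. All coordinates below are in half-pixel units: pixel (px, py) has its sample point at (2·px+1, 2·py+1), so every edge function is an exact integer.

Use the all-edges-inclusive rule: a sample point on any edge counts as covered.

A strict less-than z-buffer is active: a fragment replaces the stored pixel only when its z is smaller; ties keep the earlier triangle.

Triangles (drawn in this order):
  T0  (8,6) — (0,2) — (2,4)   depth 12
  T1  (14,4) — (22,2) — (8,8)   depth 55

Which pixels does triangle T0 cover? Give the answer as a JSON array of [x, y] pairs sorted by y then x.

T0:
  2·area = 8  (B↔C swapped to make it positive)
  edge (8, 6)→(2, 4): d=(-6,-2) inclusive
  edge (2, 4)→(0, 2): d=(-2,-2) inclusive
  edge (0, 2)→(8, 6): d=(8,4) inclusive
    (0,1)@(1, 3): e=[4,0,4] → #  [on edge]
    (1,1)@(3, 3): e=[8,4,-4] → ·
    (0,2)@(1, 5): e=[-8,-4,20] → ·
    (1,2)@(3, 5): e=[-4,0,12] → ·  [on edge]
    (2,2)@(5, 5): e=[0,4,4] → #  [on edge]
    (3,2)@(7, 5): e=[4,8,-4] → ·
    (2,3)@(5, 7): e=[-12,0,20] → ·  [on edge]
    (5,3)@(11, 7): e=[0,12,-4] → ·  [on edge]
  covered (2 px):
    · · · · · · · · · · ·
    # · · · · · · · · · ·
    · · # · · · · · · · ·
    · · · · · · · · · · ·
T1:
  2·area = 20
  edge (14, 4)→(22, 2): d=(8,-2) inclusive
  edge (22, 2)→(8, 8): d=(-14,6) inclusive
  edge (8, 8)→(14, 4): d=(6,-4) inclusive
    (9,1)@(19, 3): e=[2,4,14] → #
    (10,1)@(21, 3): e=[6,-8,22] → ·
    (6,2)@(13, 5): e=[6,12,2] → #
    (7,2)@(15, 5): e=[10,0,10] → #  [on edge]
    (8,2)@(17, 5): e=[14,-12,18] → ·
    (9,2)@(19, 5): e=[18,-24,26] → ·
    (6,3)@(13, 7): e=[22,-16,14] → ·
    (7,3)@(15, 7): e=[26,-28,22] → ·
  covered (3 px):
    · · · · · · · · · · ·
    · · · · · · · · · # ·
    · · · · · · # # · · ·
    · · · · · · · · · · ·

Answer: [[0,1],[2,2]]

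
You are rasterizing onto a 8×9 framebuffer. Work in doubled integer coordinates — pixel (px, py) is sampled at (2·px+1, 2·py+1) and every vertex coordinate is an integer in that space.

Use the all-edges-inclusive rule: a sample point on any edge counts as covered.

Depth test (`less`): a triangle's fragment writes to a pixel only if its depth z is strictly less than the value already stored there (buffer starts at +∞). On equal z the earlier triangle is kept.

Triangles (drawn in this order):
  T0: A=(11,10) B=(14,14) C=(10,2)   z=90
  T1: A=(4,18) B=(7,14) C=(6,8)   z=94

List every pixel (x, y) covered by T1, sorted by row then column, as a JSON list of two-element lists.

T0:
  2·area = 20  (B↔C swapped to make it positive)
  edge (11, 10)→(10, 2): d=(-1,-8) inclusive
  edge (10, 2)→(14, 14): d=(4,12) inclusive
  edge (14, 14)→(11, 10): d=(-3,-4) inclusive
    (5,2)@(11, 5): e=[5,0,15] → █  [on edge]
    (6,2)@(13, 5): e=[21,-24,23] → ·
    (5,3)@(11, 7): e=[3,8,9] → █
    (6,3)@(13, 7): e=[19,-16,17] → ·
    (5,4)@(11, 9): e=[1,16,3] → █
    (6,4)@(13, 9): e=[17,-8,11] → ·
    (5,5)@(11, 11): e=[-1,24,-3] → ·
    (6,5)@(13, 11): e=[15,0,5] → █  [on edge]
    (7,5)@(15, 11): e=[31,-24,13] → ·
    (6,6)@(13, 13): e=[13,8,-1] → ·
    (7,8)@(15, 17): e=[25,0,-5] → ·  [on edge]
  covered (4 px):
    · · · · · · · ·
    · · · · · · · ·
    · · · · · █ · ·
    · · · · · █ · ·
    · · · · · █ · ·
    · · · · · · █ ·
    · · · · · · · ·
    · · · · · · · ·
    · · · · · · · ·
T1:
  2·area = 22  (B↔C swapped to make it positive)
  edge (4, 18)→(6, 8): d=(2,-10) inclusive
  edge (6, 8)→(7, 14): d=(1,6) inclusive
  edge (7, 14)→(4, 18): d=(-3,4) inclusive
    (3,1)@(7, 3): e=[0,-11,33] → ·  [on edge]
    (2,6)@(5, 13): e=[0,11,11] → █  [on edge]
    (3,6)@(7, 13): e=[20,-1,3] → ·
    (2,7)@(5, 15): e=[4,13,5] → █
    (3,7)@(7, 15): e=[24,1,-3] → ·
    (2,8)@(5, 17): e=[8,15,-1] → ·
  covered (2 px):
    · · · · · · · ·
    · · · · · · · ·
    · · · · · · · ·
    · · · · · · · ·
    · · · · · · · ·
    · · · · · · · ·
    · · █ · · · · ·
    · · █ · · · · ·
    · · · · · · · ·

Answer: [[2,6],[2,7]]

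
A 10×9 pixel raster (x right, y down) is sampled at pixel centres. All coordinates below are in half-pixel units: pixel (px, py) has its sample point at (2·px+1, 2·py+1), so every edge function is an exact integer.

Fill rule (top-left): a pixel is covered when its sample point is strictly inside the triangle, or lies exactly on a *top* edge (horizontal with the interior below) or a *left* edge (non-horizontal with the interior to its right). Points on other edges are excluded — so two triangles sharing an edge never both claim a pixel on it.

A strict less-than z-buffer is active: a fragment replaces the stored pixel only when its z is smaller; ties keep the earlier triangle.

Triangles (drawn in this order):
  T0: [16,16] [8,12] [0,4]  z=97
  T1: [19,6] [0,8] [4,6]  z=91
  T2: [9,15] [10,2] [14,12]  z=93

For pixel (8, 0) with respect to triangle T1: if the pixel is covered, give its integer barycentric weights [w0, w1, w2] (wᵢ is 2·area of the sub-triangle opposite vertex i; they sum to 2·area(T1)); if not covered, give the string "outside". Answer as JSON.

T0:
  2·area = 32
  edge (16, 16)→(8, 12): d=(-8,-4) top-left  bias=+0
  edge (8, 12)→(0, 4): d=(-8,-8) top-left  bias=+0
  edge (0, 4)→(16, 16): d=(16,12) right/bottom  bias=-1
    (0,2)@(1, 5): e=[28,0,4] → X  [on edge]
    (1,2)@(3, 5): e=[36,16,-20] → .
    (0,3)@(1, 7): e=[12,-16,36] → .
    (1,3)@(3, 7): e=[20,0,12] → X  [on edge]
    (2,3)@(5, 7): e=[28,16,-12] → .
    (1,4)@(3, 9): e=[4,-16,44] → .
    (2,4)@(5, 9): e=[12,0,20] → X  [on edge]
    (3,4)@(7, 9): e=[20,16,-4] → .
    (2,5)@(5, 11): e=[-4,-16,52] → .
    (3,5)@(7, 11): e=[4,0,28] → X  [on edge]
    (4,5)@(9, 11): e=[12,16,4] → X
    (5,5)@(11, 11): e=[20,32,-20] → .
    (4,6)@(9, 13): e=[-4,0,36] → .  [on edge]
    (5,7)@(11, 15): e=[-12,0,44] → .  [on edge]
    (6,8)@(13, 17): e=[-20,0,52] → .  [on edge]
  covered (6 px):
    . . . . . . . . . .
    . . . . . . . . . .
    X . . . . . . . . .
    . X . . . . . . . .
    . . X . . . . . . .
    . . . X X . . . . .
    . . . . . X . . . .
    . . . . . . . . . .
    . . . . . . . . . .
T1:
  2·area = 30
  edge (19, 6)→(0, 8): d=(-19,2) right/bottom  bias=-1
  edge (0, 8)→(4, 6): d=(4,-2) top-left  bias=+0
  edge (4, 6)→(19, 6): d=(15,0) top-left  bias=+0
    (1,3)@(3, 7): e=[13,2,15] → X
    (2,3)@(5, 7): e=[9,6,15] → X
    (3,3)@(7, 7): e=[5,10,15] → X
    (4,3)@(9, 7): e=[1,14,15] → X
    (5,3)@(11, 7): e=[-3,18,15] → .
    (1,4)@(3, 9): e=[-25,10,45] → .
    (2,4)@(5, 9): e=[-29,14,45] → .
    (3,4)@(7, 9): e=[-33,18,45] → .
    (4,4)@(9, 9): e=[-37,22,45] → .
  covered (4 px):
    . . . . . . . . . .
    . . . . . . . . . .
    . . . . . . . . . .
    . X X X X . . . . .
    . . . . . . . . . .
    . . . . . . . . . .
    . . . . . . . . . .
    . . . . . . . . . .
    . . . . . . . . . .
T2:
  2·area = 62
  edge (9, 15)→(10, 2): d=(1,-13) top-left  bias=+0
  edge (10, 2)→(14, 12): d=(4,10) right/bottom  bias=-1
  edge (14, 12)→(9, 15): d=(-5,3) right/bottom  bias=-1
    (5,2)@(11, 5): e=[16,2,44] → X
    (6,2)@(13, 5): e=[42,-18,38] → .
    (5,3)@(11, 7): e=[18,10,34] → X
    (6,3)@(13, 7): e=[44,-10,28] → .
    (5,4)@(11, 9): e=[20,18,24] → X
    (6,4)@(13, 9): e=[46,-2,18] → .
    (9,4)@(19, 9): e=[124,-62,0] → .  [on edge]
    (5,5)@(11, 11): e=[22,26,14] → X
    (6,5)@(13, 11): e=[48,6,8] → X
    (7,5)@(15, 11): e=[74,-14,2] → .
    (5,6)@(11, 13): e=[24,34,4] → X
    (6,6)@(13, 13): e=[50,14,-2] → .
    (4,7)@(9, 15): e=[0,62,0] → .  [on edge]
  covered (6 px):
    . . . . . . . . . .
    . . . . . . . . . .
    . . . . . X . . . .
    . . . . . X . . . .
    . . . . . X . . . .
    . . . . . X X . . .
    . . . . . X . . . .
    . . . . . . . . . .
    . . . . . . . . . .

Answer: "outside"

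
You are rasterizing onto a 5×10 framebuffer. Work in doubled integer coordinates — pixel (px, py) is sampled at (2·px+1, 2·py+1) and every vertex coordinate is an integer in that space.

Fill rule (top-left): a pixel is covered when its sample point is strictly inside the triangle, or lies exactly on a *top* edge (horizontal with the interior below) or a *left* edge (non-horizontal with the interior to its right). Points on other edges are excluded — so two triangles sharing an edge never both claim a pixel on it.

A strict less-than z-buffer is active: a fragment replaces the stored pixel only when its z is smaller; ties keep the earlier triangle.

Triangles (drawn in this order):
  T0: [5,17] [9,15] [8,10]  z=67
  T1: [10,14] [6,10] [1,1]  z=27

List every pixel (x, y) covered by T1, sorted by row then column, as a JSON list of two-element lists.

T0:
  2·area = 22  (B↔C swapped to make it positive)
  edge (5, 17)→(8, 10): d=(3,-7) top-left  bias=+0
  edge (8, 10)→(9, 15): d=(1,5) right/bottom  bias=-1
  edge (9, 15)→(5, 17): d=(-4,2) right/bottom  bias=-1
    (3,2)@(7, 5): e=[-22,0,44] → ·  [on edge]
    (3,6)@(7, 13): e=[2,8,12] → █
    (4,6)@(9, 13): e=[16,-2,8] → ·
    (3,7)@(7, 15): e=[8,10,4] → █
    (4,7)@(9, 15): e=[22,0,0] → ·  [on edge]
    (2,8)@(5, 17): e=[0,22,0] → ·  [on edge]
    (3,8)@(7, 17): e=[14,12,-4] → ·
    (0,9)@(1, 19): e=[-22,44,0] → ·  [on edge]
  covered (2 px):
    · · · · ·
    · · · · ·
    · · · · ·
    · · · · ·
    · · · · ·
    · · · · ·
    · · · █ ·
    · · · █ ·
    · · · · ·
    · · · · ·
T1:
  2·area = 16
  edge (10, 14)→(6, 10): d=(-4,-4) top-left  bias=+0
  edge (6, 10)→(1, 1): d=(-5,-9) top-left  bias=+0
  edge (1, 1)→(10, 14): d=(9,13) right/bottom  bias=-1
    (0,0)@(1, 1): e=[16,0,0] → ·  [on edge]
    (0,2)@(1, 5): e=[0,-20,36] → ·  [on edge]
    (1,3)@(3, 7): e=[0,-12,28] → ·  [on edge]
    (2,3)@(5, 7): e=[8,6,2] → █
    (3,3)@(7, 7): e=[16,24,-24] → ·
    (2,4)@(5, 9): e=[0,-4,20] → ·  [on edge]
    (3,5)@(7, 11): e=[0,4,12] → █  [on edge]
    (4,5)@(9, 11): e=[8,22,-14] → ·
    (3,6)@(7, 13): e=[-8,-6,30] → ·
    (4,6)@(9, 13): e=[0,12,4] → █  [on edge]
    (4,7)@(9, 15): e=[-8,2,22] → ·
  covered (3 px):
    · · · · ·
    · · · · ·
    · · · · ·
    · · █ · ·
    · · · · ·
    · · · █ ·
    · · · · █
    · · · · ·
    · · · · ·
    · · · · ·

Final: [[2,3],[3,5],[4,6]]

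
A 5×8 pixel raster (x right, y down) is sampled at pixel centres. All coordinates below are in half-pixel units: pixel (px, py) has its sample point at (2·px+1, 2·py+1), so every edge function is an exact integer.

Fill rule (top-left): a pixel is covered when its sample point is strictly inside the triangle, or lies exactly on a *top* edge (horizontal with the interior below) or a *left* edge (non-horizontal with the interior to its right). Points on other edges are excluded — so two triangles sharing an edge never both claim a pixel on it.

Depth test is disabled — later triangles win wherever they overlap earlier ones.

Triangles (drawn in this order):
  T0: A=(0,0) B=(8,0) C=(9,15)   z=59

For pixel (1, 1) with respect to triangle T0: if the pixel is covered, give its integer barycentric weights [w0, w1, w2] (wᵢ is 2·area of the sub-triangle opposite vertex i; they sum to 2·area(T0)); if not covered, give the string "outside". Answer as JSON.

T0:
  2·area = 120
  edge (0, 0)→(8, 0): d=(8,0) top-left  bias=+0
  edge (8, 0)→(9, 15): d=(1,15) right/bottom  bias=-1
  edge (9, 15)→(0, 0): d=(-9,-15) top-left  bias=+0
    (0,0)@(1, 1): e=[8,106,6] → #
    (1,0)@(3, 1): e=[8,76,36] → #
    (2,0)@(5, 1): e=[8,46,66] → #
    (3,0)@(7, 1): e=[8,16,96] → #
    (4,0)@(9, 1): e=[8,-14,126] → ·
    (0,1)@(1, 3): e=[24,108,-12] → ·
    (1,1)@(3, 3): e=[24,78,18] → #
    (4,1)@(9, 3): e=[24,-12,108] → ·
    (1,2)@(3, 5): e=[40,80,0] → #  [on edge]
    (4,2)@(9, 5): e=[40,-10,90] → ·
    (1,3)@(3, 7): e=[56,82,-18] → ·
    (2,3)@(5, 7): e=[56,52,12] → #
    (4,7)@(9, 15): e=[120,0,0] → ·  [on edge]
  covered (14 px):
    # # # # ·
    · # # # ·
    · # # # ·
    · · # # ·
    · · · # ·
    · · · # ·
    · · · · ·
    · · · · ·

Answer: [78,18,24]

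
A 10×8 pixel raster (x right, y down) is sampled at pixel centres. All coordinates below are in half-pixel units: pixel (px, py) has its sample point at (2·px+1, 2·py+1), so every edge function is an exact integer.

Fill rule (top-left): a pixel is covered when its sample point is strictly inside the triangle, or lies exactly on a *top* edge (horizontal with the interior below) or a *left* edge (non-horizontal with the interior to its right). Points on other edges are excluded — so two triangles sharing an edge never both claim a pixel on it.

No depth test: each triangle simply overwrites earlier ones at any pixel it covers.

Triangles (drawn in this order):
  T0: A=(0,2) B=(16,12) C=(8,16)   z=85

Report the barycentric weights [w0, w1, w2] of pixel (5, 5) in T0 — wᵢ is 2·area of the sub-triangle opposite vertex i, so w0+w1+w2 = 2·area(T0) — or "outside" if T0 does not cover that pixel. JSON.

T0:
  2·area = 144
  edge (0, 2)→(16, 12): d=(16,10) right/bottom  bias=-1
  edge (16, 12)→(8, 16): d=(-8,4) right/bottom  bias=-1
  edge (8, 16)→(0, 2): d=(-8,-14) top-left  bias=+0
    (0,1)@(1, 3): e=[6,132,6] → #
    (1,1)@(3, 3): e=[-14,124,34] → ·
    (0,2)@(1, 5): e=[38,116,-10] → ·
    (1,2)@(3, 5): e=[18,108,18] → #
    (2,2)@(5, 5): e=[-2,100,46] → ·
    (1,3)@(3, 7): e=[50,92,2] → #
    (2,3)@(5, 7): e=[30,84,30] → #
    (3,3)@(7, 7): e=[10,76,58] → #
    (4,3)@(9, 7): e=[-10,68,86] → ·
    (1,4)@(3, 9): e=[82,76,-14] → ·
    (2,4)@(5, 9): e=[62,68,14] → #
    (4,4)@(9, 9): e=[22,52,70] → #
  covered (18 px):
    · · · · · · · · · ·
    # · · · · · · · · ·
    · # · · · · · · · ·
    · # # # · · · · · ·
    · · # # # # · · · ·
    · · · # # # # · · ·
    · · · # # # # · · ·
    · · · · # · · · · ·

Final: [28,82,34]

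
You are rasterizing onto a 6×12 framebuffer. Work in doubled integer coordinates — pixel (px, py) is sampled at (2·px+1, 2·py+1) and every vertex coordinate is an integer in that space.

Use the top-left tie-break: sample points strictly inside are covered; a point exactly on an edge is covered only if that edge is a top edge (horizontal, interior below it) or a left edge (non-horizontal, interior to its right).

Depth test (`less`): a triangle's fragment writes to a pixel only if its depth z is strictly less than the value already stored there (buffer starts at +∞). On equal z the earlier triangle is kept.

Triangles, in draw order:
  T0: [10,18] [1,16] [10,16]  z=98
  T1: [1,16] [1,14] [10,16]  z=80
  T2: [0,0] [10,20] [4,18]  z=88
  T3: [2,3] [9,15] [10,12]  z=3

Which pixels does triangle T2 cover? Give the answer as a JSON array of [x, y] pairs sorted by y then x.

T0:
  2·area = 18
  edge (10, 18)→(1, 16): d=(-9,-2) top-left  bias=+0
  edge (1, 16)→(10, 16): d=(9,0) top-left  bias=+0
  edge (10, 16)→(10, 18): d=(0,2) right/bottom  bias=-1
    (3,8)@(7, 17): e=[3,9,6] → █
    (4,8)@(9, 17): e=[7,9,2] → █
    (5,8)@(11, 17): e=[11,9,-2] → ·
    (3,9)@(7, 19): e=[-15,27,6] → ·
    (4,9)@(9, 19): e=[-11,27,2] → ·
  covered (2 px):
    · · · · · ·
    · · · · · ·
    · · · · · ·
    · · · · · ·
    · · · · · ·
    · · · · · ·
    · · · · · ·
    · · · · · ·
    · · · █ █ ·
    · · · · · ·
    · · · · · ·
    · · · · · ·
T1:
  2·area = 18
  edge (1, 16)→(1, 14): d=(0,-2) top-left  bias=+0
  edge (1, 14)→(10, 16): d=(9,2) right/bottom  bias=-1
  edge (10, 16)→(1, 16): d=(-9,0) right/bottom  bias=-1
    (0,0)@(1, 1): e=[0,-117,135] → ·  [on edge]
    (0,1)@(1, 3): e=[0,-99,117] → ·  [on edge]
    (0,2)@(1, 5): e=[0,-81,99] → ·  [on edge]
    (0,3)@(1, 7): e=[0,-63,81] → ·  [on edge]
    (0,4)@(1, 9): e=[0,-45,63] → ·  [on edge]
    (0,5)@(1, 11): e=[0,-27,45] → ·  [on edge]
    (0,6)@(1, 13): e=[0,-9,27] → ·  [on edge]
    (0,7)@(1, 15): e=[0,9,9] → █  [on edge]
    (1,7)@(3, 15): e=[4,5,9] → █
    (2,7)@(5, 15): e=[8,1,9] → █
    (3,7)@(7, 15): e=[12,-3,9] → ·
    (0,8)@(1, 17): e=[0,27,-9] → ·  [on edge]
    (0,9)@(1, 19): e=[0,45,-27] → ·  [on edge]
    (0,10)@(1, 21): e=[0,63,-45] → ·  [on edge]
    (0,11)@(1, 23): e=[0,81,-63] → ·  [on edge]
  covered (3 px):
    · · · · · ·
    · · · · · ·
    · · · · · ·
    · · · · · ·
    · · · · · ·
    · · · · · ·
    · · · · · ·
    █ █ █ · · ·
    · · · · · ·
    · · · · · ·
    · · · · · ·
    · · · · · ·
T2:
  2·area = 100
  edge (0, 0)→(10, 20): d=(10,20) right/bottom  bias=-1
  edge (10, 20)→(4, 18): d=(-6,-2) top-left  bias=+0
  edge (4, 18)→(0, 0): d=(-4,-18) top-left  bias=+0
    (0,1)@(1, 3): e=[10,84,6] → █
    (1,1)@(3, 3): e=[-30,88,42] → ·
    (0,2)@(1, 5): e=[30,72,-2] → ·
    (1,3)@(3, 7): e=[10,64,26] → █
    (2,3)@(5, 7): e=[-30,68,62] → ·
    (1,4)@(3, 9): e=[30,52,18] → █
    (2,4)@(5, 9): e=[-10,56,54] → ·
    (1,5)@(3, 11): e=[50,40,10] → █
    (2,5)@(5, 11): e=[10,44,46] → █
    (3,5)@(7, 11): e=[-30,48,82] → ·
    (1,6)@(3, 13): e=[70,28,2] → █
    (3,6)@(7, 13): e=[-10,36,74] → ·
    (0,8)@(1, 17): e=[150,0,-50] → ·  [on edge]
    (3,9)@(7, 19): e=[50,0,50] → █  [on edge]
  covered (13 px):
    · · · · · ·
    █ · · · · ·
    · · · · · ·
    · █ · · · ·
    · █ · · · ·
    · █ █ · · ·
    · █ █ · · ·
    · · █ █ · ·
    · · █ █ · ·
    · · · █ █ ·
    · · · · · ·
    · · · · · ·
T3:
  2·area = 33  (B↔C swapped to make it positive)
  edge (2, 3)→(10, 12): d=(8,9) right/bottom  bias=-1
  edge (10, 12)→(9, 15): d=(-1,3) right/bottom  bias=-1
  edge (9, 15)→(2, 3): d=(-7,-12) top-left  bias=+0
    (2,3)@(5, 7): e=[5,20,8] → █
    (3,3)@(7, 7): e=[-13,14,32] → ·
    (2,4)@(5, 9): e=[21,18,-6] → ·
    (3,4)@(7, 9): e=[3,12,18] → █
    (4,4)@(9, 9): e=[-15,6,42] → ·
    (5,4)@(11, 9): e=[-33,0,66] → ·  [on edge]
    (3,5)@(7, 11): e=[19,10,4] → █
    (4,5)@(9, 11): e=[1,4,28] → █
    (5,5)@(11, 11): e=[-17,-2,52] → ·
    (3,6)@(7, 13): e=[35,8,-10] → ·
    (4,6)@(9, 13): e=[17,2,14] → █
    (5,6)@(11, 13): e=[-1,-4,38] → ·
    (4,7)@(9, 15): e=[33,0,0] → ·  [on edge]
    (3,10)@(7, 21): e=[99,0,-66] → ·  [on edge]
  covered (5 px):
    · · · · · ·
    · · · · · ·
    · · · · · ·
    · · █ · · ·
    · · · █ · ·
    · · · █ █ ·
    · · · · █ ·
    · · · · · ·
    · · · · · ·
    · · · · · ·
    · · · · · ·
    · · · · · ·

Final: [[0,1],[1,3],[1,4],[1,5],[2,5],[1,6],[2,6],[2,7],[3,7],[2,8],[3,8],[3,9],[4,9]]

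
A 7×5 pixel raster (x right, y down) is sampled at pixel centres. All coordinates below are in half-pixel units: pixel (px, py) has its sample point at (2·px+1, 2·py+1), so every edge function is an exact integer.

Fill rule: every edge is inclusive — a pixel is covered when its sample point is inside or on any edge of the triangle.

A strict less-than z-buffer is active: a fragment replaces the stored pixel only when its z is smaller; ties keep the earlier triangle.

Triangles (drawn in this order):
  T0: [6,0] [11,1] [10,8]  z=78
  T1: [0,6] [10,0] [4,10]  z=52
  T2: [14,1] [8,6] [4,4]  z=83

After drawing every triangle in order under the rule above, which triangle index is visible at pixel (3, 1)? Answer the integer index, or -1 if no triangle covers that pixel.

T0:
  2·area = 36
  edge (6, 0)→(11, 1): d=(5,1) inclusive
  edge (11, 1)→(10, 8): d=(-1,7) inclusive
  edge (10, 8)→(6, 0): d=(-4,-8) inclusive
    (3,0)@(7, 1): e=[4,28,4] → █
    (4,0)@(9, 1): e=[2,14,20] → █
    (5,0)@(11, 1): e=[0,0,36] → █  [on edge]
    (6,0)@(13, 1): e=[-2,-14,52] → ·
    (3,1)@(7, 3): e=[14,26,-4] → ·
    (4,1)@(9, 3): e=[12,12,12] → █
    (5,1)@(11, 3): e=[10,-2,28] → ·
    (4,2)@(9, 5): e=[22,10,4] → █
    (5,2)@(11, 5): e=[20,-4,20] → ·
    (4,3)@(9, 7): e=[32,8,-4] → ·
  covered (5 px):
    · · · █ █ █ ·
    · · · · █ · ·
    · · · · █ · ·
    · · · · · · ·
    · · · · · · ·
T1:
  2·area = 64
  edge (0, 6)→(10, 0): d=(10,-6) inclusive
  edge (10, 0)→(4, 10): d=(-6,10) inclusive
  edge (4, 10)→(0, 6): d=(-4,-4) inclusive
    (4,0)@(9, 1): e=[4,4,56] → █
    (5,0)@(11, 1): e=[16,-16,64] → ·
    (2,1)@(5, 3): e=[0,32,32] → █  [on edge]
    (3,1)@(7, 3): e=[12,12,40] → █
    (4,1)@(9, 3): e=[24,-8,48] → ·
    (1,2)@(3, 5): e=[8,40,16] → █
    (3,2)@(7, 5): e=[32,0,32] → █  [on edge]
    (4,2)@(9, 5): e=[44,-20,40] → ·
    (0,3)@(1, 7): e=[16,48,0] → █  [on edge]
    (3,3)@(7, 7): e=[52,-12,24] → ·
    (0,4)@(1, 9): e=[36,36,-8] → ·
    (1,4)@(3, 9): e=[48,16,0] → █  [on edge]
  covered (10 px):
    · · · · █ · ·
    · · █ █ · · ·
    · █ █ █ · · ·
    █ █ █ · · · ·
    · █ · · · · ·
T2:
  2·area = 32
  edge (14, 1)→(8, 6): d=(-6,5) inclusive
  edge (8, 6)→(4, 4): d=(-4,-2) inclusive
  edge (4, 4)→(14, 1): d=(10,-3) inclusive
    (4,1)@(9, 3): e=[13,14,5] → █
    (5,1)@(11, 3): e=[3,18,11] → █
    (6,1)@(13, 3): e=[-7,22,17] → ·
    (3,2)@(7, 5): e=[11,2,19] → █
    (5,2)@(11, 5): e=[-9,10,31] → ·
    (3,3)@(7, 7): e=[-1,-6,39] → ·
    (4,3)@(9, 7): e=[-11,-2,45] → ·
  covered (4 px):
    · · · · · · ·
    · · · · █ █ ·
    · · · █ █ · ·
    · · · · · · ·
    · · · · · · ·

Z-buffer (winner per pixel, '.' = empty):
  . . . 0 1 0 .
  . . 1 1 0 2 .
  . 1 1 1 0 . .
  1 1 1 . . . .
  . 1 . . . . .

Result: 1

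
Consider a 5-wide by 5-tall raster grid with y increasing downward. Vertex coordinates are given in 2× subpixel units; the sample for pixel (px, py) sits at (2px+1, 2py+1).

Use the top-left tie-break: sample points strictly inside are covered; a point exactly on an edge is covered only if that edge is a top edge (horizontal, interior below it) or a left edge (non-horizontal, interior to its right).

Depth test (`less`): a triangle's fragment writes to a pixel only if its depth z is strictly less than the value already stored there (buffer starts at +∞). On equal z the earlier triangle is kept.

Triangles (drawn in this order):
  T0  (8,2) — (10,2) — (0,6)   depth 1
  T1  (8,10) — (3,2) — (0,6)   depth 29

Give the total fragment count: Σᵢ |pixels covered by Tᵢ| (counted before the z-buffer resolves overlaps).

T0:
  2·area = 8
  edge (8, 2)→(10, 2): d=(2,0) top-left  bias=+0
  edge (10, 2)→(0, 6): d=(-10,4) right/bottom  bias=-1
  edge (0, 6)→(8, 2): d=(8,-4) top-left  bias=+0
    (3,1)@(7, 3): e=[2,2,4] → #
    (4,1)@(9, 3): e=[2,-6,12] → ·
    (3,2)@(7, 5): e=[6,-18,20] → ·
  covered (1 px):
    · · · · ·
    · · · # ·
    · · · · ·
    · · · · ·
    · · · · ·
T1:
  2·area = 44  (B↔C swapped to make it positive)
  edge (8, 10)→(0, 6): d=(-8,-4) top-left  bias=+0
  edge (0, 6)→(3, 2): d=(3,-4) top-left  bias=+0
  edge (3, 2)→(8, 10): d=(5,8) right/bottom  bias=-1
    (1,1)@(3, 3): e=[36,3,5] → #
    (2,1)@(5, 3): e=[44,11,-11] → ·
    (0,2)@(1, 5): e=[12,1,31] → #
    (2,2)@(5, 5): e=[28,17,-1] → ·
    (0,3)@(1, 7): e=[-4,7,41] → ·
    (1,3)@(3, 7): e=[4,15,25] → #
    (2,3)@(5, 7): e=[12,23,9] → #
    (3,3)@(7, 7): e=[20,31,-7] → ·
    (1,4)@(3, 9): e=[-12,21,35] → ·
    (2,4)@(5, 9): e=[-4,29,19] → ·
    (3,4)@(7, 9): e=[4,37,3] → #
    (4,4)@(9, 9): e=[12,45,-13] → ·
  covered (6 px):
    · · · · ·
    · # · · ·
    # # · · ·
    · # # · ·
    · · · # ·

Answer: 7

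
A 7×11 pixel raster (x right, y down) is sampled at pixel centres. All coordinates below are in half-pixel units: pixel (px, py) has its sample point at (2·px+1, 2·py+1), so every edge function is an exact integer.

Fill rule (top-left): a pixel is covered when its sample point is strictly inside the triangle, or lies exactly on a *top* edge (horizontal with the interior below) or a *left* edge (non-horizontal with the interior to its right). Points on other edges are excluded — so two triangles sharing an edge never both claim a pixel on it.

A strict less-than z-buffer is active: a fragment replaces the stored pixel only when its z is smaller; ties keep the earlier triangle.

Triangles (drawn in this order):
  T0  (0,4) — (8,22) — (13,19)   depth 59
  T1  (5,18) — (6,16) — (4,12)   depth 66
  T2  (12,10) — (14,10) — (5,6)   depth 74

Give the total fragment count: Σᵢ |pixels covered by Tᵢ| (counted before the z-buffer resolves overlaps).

T0:
  2·area = 114  (B↔C swapped to make it positive)
  edge (0, 4)→(13, 19): d=(13,15) right/bottom  bias=-1
  edge (13, 19)→(8, 22): d=(-5,3) right/bottom  bias=-1
  edge (8, 22)→(0, 4): d=(-8,-18) top-left  bias=+0
    (1,4)@(3, 9): e=[20,80,14] → X
    (2,4)@(5, 9): e=[-10,74,50] → .
    (1,5)@(3, 11): e=[46,70,-2] → .
    (2,5)@(5, 11): e=[16,64,34] → X
    (3,5)@(7, 11): e=[-14,58,70] → .
    (2,6)@(5, 13): e=[42,54,18] → X
    (3,6)@(7, 13): e=[12,48,54] → X
    (4,6)@(9, 13): e=[-18,42,90] → .
    (2,7)@(5, 15): e=[68,44,2] → X
    (4,7)@(9, 15): e=[8,32,74] → X
    (5,7)@(11, 15): e=[-22,26,110] → .
    (2,8)@(5, 17): e=[94,34,-14] → .
    (6,9)@(13, 19): e=[0,0,114] → .  [on edge]
  covered (14 px):
    . . . . . . .
    . . . . . . .
    . . . . . . .
    . . . . . . .
    . X . . . . .
    . . X . . . .
    . . X X . . .
    . . X X X . .
    . . . X X X .
    . . . X X X .
    . . . . X . .
T1:
  2·area = 8  (B↔C swapped to make it positive)
  edge (5, 18)→(4, 12): d=(-1,-6) top-left  bias=+0
  edge (4, 12)→(6, 16): d=(2,4) right/bottom  bias=-1
  edge (6, 16)→(5, 18): d=(-1,2) right/bottom  bias=-1
    (2,7)@(5, 15): e=[3,2,3] → X
    (3,7)@(7, 15): e=[15,-6,-1] → .
    (2,8)@(5, 17): e=[1,6,1] → X
    (3,8)@(7, 17): e=[13,-2,-3] → .
    (2,9)@(5, 19): e=[-1,10,-1] → .
  covered (2 px):
    . . . . . . .
    . . . . . . .
    . . . . . . .
    . . . . . . .
    . . . . . . .
    . . . . . . .
    . . . . . . .
    . . X . . . .
    . . X . . . .
    . . . . . . .
    . . . . . . .
T2:
  2·area = 8  (B↔C swapped to make it positive)
  edge (12, 10)→(5, 6): d=(-7,-4) top-left  bias=+0
  edge (5, 6)→(14, 10): d=(9,4) right/bottom  bias=-1
  edge (14, 10)→(12, 10): d=(-2,0) right/bottom  bias=-1
    (3,3)@(7, 7): e=[1,1,6] → X
    (4,3)@(9, 7): e=[9,-7,6] → .
    (3,4)@(7, 9): e=[-13,19,2] → .
    (5,4)@(11, 9): e=[3,3,2] → X
    (6,4)@(13, 9): e=[11,-5,2] → .
    (5,5)@(11, 11): e=[-11,21,-2] → .
  covered (2 px):
    . . . . . . .
    . . . . . . .
    . . . . . . .
    . . . X . . .
    . . . . . X .
    . . . . . . .
    . . . . . . .
    . . . . . . .
    . . . . . . .
    . . . . . . .
    . . . . . . .

Result: 18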